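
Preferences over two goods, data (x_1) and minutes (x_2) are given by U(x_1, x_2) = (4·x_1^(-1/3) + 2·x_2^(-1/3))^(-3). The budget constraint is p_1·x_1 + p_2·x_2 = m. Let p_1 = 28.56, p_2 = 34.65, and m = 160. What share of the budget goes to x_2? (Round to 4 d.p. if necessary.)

share on x_2 = 0.3843

MU_x_1 ∝ 4·x_1^(-4/3), MU_x_2 ∝ 2·x_2^(-4/3), so MRS = 2·(x_2/x_1)^(4/3) = p_1/p_2.
Solve for the ratio: x_2/x_1 = [(1/2)·p_1/p_2]^(0.75).
With the ratio pinned down, the budget gives x_1* = m/(p_1 + p_2·(x_2/x_1)) and x_2* = (x_2/x_1)·x_1*.
Numerically x_2/x_1 = 0.514362, so x_1* = 160/(28.56 + 34.65·0.514362) = 3.4496 and x_2* = 0.514362·3.4496 = 1.7743.
Expenditure on x_2: 34.65·1.7743 = 61.4804; share = 0.3843.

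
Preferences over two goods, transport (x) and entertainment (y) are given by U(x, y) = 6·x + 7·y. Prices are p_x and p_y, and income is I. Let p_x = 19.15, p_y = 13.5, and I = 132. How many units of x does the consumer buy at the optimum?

x* = 0

Perfect substitutes: compare marginal utility per dollar. 6/p_x vs 7/p_y → 0.3133 vs 0.5185.
y gives more utility per dollar, so spend all income on y: y* = I/p_y, x* = 0.
Numerically: x* = 0, y* = 9.7778.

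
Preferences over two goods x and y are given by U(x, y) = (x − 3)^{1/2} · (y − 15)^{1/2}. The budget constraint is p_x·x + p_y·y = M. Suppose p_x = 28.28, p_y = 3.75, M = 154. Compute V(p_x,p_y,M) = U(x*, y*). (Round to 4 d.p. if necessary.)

V = 0.6268

Let x' = x−3, y' = y−15. MRS = y'/x' = p_x/p_y.
After buying the subsistence bundle (3, 15), a share 0.5 of the remaining income goes to x: x* = 3 + 0.5·(M − 3p_x − 15p_y)/p_x.
Discretionary income = 154 − 3·28.28 − 15·3.75 = 12.91; x* = 3 + 0.5·12.91/28.28 = 3.2283; y* = 15 + 0.5·12.91/3.75 = 16.7213.
Utility at the optimum: U(3.2283, 16.7213) = 0.6268.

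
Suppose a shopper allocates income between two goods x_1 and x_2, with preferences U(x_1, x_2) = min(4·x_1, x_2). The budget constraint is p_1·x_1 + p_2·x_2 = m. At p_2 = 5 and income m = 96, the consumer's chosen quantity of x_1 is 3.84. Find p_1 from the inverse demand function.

Leontief preferences: the optimum is at the kink where x_1/1 = x_2/4, i.e. x_2 = 4·x_1.
Budget: p_1·x_1 + p_2·4·x_1 = m, so (p_1 + 4·p_2)·x_1 = m.
Demand: x_1*(p_1,p_2,m) = m/(p_1 + 4·p_2), x_2* = 4·m/(p_1 + 4·p_2).
Set x_1* = 3.84 in the demand function and solve for p_1: p_1 = 5.

p_1 = 5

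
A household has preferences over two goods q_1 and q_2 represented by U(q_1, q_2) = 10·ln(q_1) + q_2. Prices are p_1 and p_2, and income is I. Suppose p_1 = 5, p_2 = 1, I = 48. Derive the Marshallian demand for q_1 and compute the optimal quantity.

q_1* = 2

MU_q_1 = 10/q_1, MU_q_2 = 1. Tangency: 10/q_1 = p_1/p_2.
So q_1*(p_1,p_2) = 10·p_2/p_1, independent of income; and q_2* = (I − 10·p_2)/p_2.
At the given prices: q_1* = 10·1/5 = 2.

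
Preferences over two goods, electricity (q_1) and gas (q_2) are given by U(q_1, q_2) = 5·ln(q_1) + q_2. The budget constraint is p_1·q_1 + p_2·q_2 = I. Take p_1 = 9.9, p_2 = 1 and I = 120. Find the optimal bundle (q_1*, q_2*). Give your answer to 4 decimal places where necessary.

q_1* = 0.5051, q_2* = 115

So q_1*(p_1,p_2) = 5·p_2/p_1, independent of income; and q_2* = (I − 5·p_2)/p_2.
At the given prices: q_1* = 5·1/9.9 = 0.5051, and q_2* = 115.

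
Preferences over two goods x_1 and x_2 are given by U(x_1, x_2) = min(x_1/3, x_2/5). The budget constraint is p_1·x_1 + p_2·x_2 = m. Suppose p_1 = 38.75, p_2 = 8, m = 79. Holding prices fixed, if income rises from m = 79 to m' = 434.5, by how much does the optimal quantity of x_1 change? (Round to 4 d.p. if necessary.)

With perfect complements, no substitution: consume in ratio x_1:x_2 = 3:5.
Budget: p_1·x_1 + p_2·(5/3)·x_1 = m, so (3·p_1 + 5·p_2)·x_1 = 3·m.
Demand: x_1*(p_1,p_2,m) = 3·m/(3·p_1 + 5·p_2), x_2* = 5·m/(3·p_1 + 5·p_2).
Here 3·38.75 + 5·8 = 156.25, giving x_1* = 1.5168.
At m' = 434.5: x_1* = 8.3424. Change: 8.3424 − 1.5168 = 6.8256.

Δx_1* = 6.8256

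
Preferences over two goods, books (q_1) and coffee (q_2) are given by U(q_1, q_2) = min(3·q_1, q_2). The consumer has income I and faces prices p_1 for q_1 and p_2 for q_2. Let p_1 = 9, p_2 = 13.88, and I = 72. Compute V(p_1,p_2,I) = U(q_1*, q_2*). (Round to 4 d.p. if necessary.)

V = 4.2654

Leontief preferences: the optimum is at the kink where q_1/1 = q_2/3, i.e. q_2 = 3·q_1.
Budget: p_1·q_1 + p_2·3·q_1 = I, so (p_1 + 3·p_2)·q_1 = I.
Demand: q_1*(p_1,p_2,I) = I/(p_1 + 3·p_2), q_2* = 3·I/(p_1 + 3·p_2).
Here 9 + 3·13.88 = 50.64, giving q_1* = 1.4218 and q_2* = 4.2654.
Utility at the optimum: U(1.4218, 4.2654) = 4.2654.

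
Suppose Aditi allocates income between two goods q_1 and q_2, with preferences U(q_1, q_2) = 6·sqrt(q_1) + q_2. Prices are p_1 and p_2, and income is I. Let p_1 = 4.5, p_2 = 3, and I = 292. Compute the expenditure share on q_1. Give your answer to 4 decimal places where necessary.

Utility is quasi-linear in q_2; the FOC for q_1 is 3/√q_1 = p_1/p_2.
Thus q_1* = (3·p_2/p_1)² — independent of I — with the rest of income spent on q_2.
Plugging in: q_1* = (3·3/4.5)² = 4, q_2* = 91.3333.
Expenditure on q_1: 4.5·4 = 18; share = 0.0616.

share on q_1 = 0.0616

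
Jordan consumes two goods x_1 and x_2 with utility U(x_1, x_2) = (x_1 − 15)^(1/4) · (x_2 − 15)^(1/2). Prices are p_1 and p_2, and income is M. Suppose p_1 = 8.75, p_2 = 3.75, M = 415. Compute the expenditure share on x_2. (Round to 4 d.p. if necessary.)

MRS = (1/2)·(x_2−15)/(x_1−15). Tangency with p_1/p_2 gives x_2−15 = 2·(p_1/p_2)·(x_1−15).
Substituting into the budget: x_1* = 15 + 1/3·(M − 15·p_1 − 15·p_2)/p_1, and x_2* = 15 + 2/3·(…)/p_2.
Discretionary income = 415 − 15·8.75 − 15·3.75 = 227.5; x_1* = 15 + 1/3·227.5/8.75 = 23.6667; x_2* = 15 + 2/3·227.5/3.75 = 55.4444.
Expenditure on x_2: 3.75·55.4444 = 207.9167; share = 0.501.

share on x_2 = 0.501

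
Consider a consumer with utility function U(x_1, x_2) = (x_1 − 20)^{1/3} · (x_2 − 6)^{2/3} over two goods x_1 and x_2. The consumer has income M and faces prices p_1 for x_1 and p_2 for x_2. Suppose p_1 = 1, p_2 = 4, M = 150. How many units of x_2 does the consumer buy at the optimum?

This is Cobb-Douglas in (x_1−20, x_2−6): tangency gives 1/3·p_2·(x_2−6) = 2/3·p_1·(x_1−20).
After buying the subsistence bundle (20, 6), a share 1/3 of the remaining income goes to x_1: x_1* = 20 + 1/3·(M − 20p_1 − 6p_2)/p_1.
Discretionary income = 150 − 20·1 − 6·4 = 106; x_2* = 6 + 2/3·106/4 = 23.6667.

x_2* = 23.6667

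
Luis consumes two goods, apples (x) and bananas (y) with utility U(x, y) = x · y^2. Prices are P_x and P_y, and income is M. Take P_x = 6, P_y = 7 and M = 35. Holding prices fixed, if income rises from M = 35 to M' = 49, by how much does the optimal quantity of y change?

Δy* = 1.3333

Tangency: MRS = (1/2)·y/x = P_x/P_y.
So P_y·y = 2·P_x·x; combined with the budget, a share 1/3 of income goes to x.
Demand: x*(P_x,P_y,M) = 1/3·M/P_x and y* = 2/3·M/P_y.
At P_x=6, P_y=7, M=35: y* = 2/3·35/7 = 3.3333.
At M' = 49: y* = 4.6667. Change: 4.6667 − 3.3333 = 1.3333.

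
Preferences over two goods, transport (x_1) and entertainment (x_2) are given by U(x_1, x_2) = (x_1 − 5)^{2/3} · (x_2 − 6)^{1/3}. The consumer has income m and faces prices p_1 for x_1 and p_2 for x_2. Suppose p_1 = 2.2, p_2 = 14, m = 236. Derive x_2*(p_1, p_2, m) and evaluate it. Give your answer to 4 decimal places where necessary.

This is Cobb-Douglas in (x_1−5, x_2−6): tangency gives 2/3·p_2·(x_2−6) = 1/3·p_1·(x_1−5).
After buying the subsistence bundle (5, 6), a share 2/3 of the remaining income goes to x_1: x_1* = 5 + 2/3·(m − 5p_1 − 6p_2)/p_1.
Discretionary income = 236 − 5·2.2 − 6·14 = 141; x_2* = 6 + 1/3·141/14 = 9.3571.

x_2* = 9.3571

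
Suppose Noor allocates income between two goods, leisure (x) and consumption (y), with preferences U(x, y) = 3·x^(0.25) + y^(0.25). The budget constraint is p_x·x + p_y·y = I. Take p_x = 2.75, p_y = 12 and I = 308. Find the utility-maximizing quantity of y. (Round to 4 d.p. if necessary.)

From the CES first-order condition, 3·(y/x)^(0.75) = p_x/p_y.
Solve for the ratio: y/x = [(1/3)·p_x/p_y]^(4/3).
Substitute y = (y/x)·x into the budget: x* = I/(p_x + p_y·(y/x)).
Numerically y/x = 0.032412, so x* = 308/(2.75 + 12·0.032412) = 98.1221 and y* = 0.032412·98.1221 = 3.1803.

y* = 3.1803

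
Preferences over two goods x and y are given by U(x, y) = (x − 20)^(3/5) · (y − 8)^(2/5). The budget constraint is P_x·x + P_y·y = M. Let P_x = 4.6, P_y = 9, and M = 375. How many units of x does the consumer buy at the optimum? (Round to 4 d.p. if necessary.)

x* = 47.5217

MRS = (3/2)·(y−8)/(x−20). Tangency with P_x/P_y gives y−8 = (2/3)·(P_x/P_y)·(x−20).
After buying the subsistence bundle (20, 8), a share 0.6 of the remaining income goes to x: x* = 20 + 0.6·(M − 20P_x − 8P_y)/P_x.
Discretionary income = 375 − 20·4.6 − 8·9 = 211; x* = 20 + 0.6·211/4.6 = 47.5217.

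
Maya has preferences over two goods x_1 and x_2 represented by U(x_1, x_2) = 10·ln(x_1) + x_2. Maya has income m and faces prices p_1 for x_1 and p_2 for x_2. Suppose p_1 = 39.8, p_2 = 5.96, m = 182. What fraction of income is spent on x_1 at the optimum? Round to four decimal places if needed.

So x_1*(p_1,p_2) = 10·p_2/p_1, independent of income; and x_2* = (m − 10·p_2)/p_2.
At the given prices: x_1* = 10·5.96/39.8 = 1.4975, and x_2* = 20.5369.
Expenditure on x_1: 39.8·1.4975 = 59.6; share = 0.3275.

share on x_1 = 0.3275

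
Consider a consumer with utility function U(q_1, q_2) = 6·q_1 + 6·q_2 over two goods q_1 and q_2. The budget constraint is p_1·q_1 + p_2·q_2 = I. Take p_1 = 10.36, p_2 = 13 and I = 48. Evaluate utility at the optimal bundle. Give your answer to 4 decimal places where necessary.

V = 27.7992

Perfect substitutes: compare marginal utility per dollar. 6/p_1 vs 6/p_2 → 0.5792 vs 0.4615.
q_1 gives more utility per dollar, so spend all income on q_1: q_1* = I/p_1, q_2* = 0.
Numerically: q_1* = 4.6332, q_2* = 0.
Utility at the optimum: U(4.6332, 0) = 27.7992.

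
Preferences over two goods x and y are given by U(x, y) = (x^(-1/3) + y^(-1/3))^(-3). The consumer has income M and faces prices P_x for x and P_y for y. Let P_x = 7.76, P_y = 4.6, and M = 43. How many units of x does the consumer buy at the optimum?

Numerically y/x = 1.480226, so x* = 43/(7.76 + 4.6·1.480226) = 2.9515.

x* = 2.9515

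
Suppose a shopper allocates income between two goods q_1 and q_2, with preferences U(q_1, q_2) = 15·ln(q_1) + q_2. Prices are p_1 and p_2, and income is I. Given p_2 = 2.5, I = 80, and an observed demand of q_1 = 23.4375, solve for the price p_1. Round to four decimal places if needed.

MU_q_1 = 15/q_1, MU_q_2 = 1. Tangency: 15/q_1 = p_1/p_2.
So q_1*(p_1,p_2) = 15·p_2/p_1, independent of income; and q_2* = (I − 15·p_2)/p_2.
Set q_1* = 23.4375 in the demand function and solve for p_1: p_1 = 1.6.

p_1 = 1.6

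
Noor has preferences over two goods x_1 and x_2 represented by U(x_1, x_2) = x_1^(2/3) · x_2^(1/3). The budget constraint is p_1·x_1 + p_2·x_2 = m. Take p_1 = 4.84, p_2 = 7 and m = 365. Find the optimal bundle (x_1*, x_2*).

x_1* = 50.2755, x_2* = 17.381

MU_x_1/MU_x_2 = (2/3·x_2)/(1/3·x_1); tangency sets this equal to p_1/p_2.
Rearranging, p_2·x_2 = (1/2)·p_1·x_1. Substituting into the budget gives p_1·x_1·(1 + (1/2)) = m.
Demand: x_1*(p_1,p_2,m) = 2/3·m/p_1 and x_2* = 1/3·m/p_2.
At p_1=4.84, p_2=7, m=365: x_1* = 2/3·365/4.84 = 50.2755, x_2* = 17.381.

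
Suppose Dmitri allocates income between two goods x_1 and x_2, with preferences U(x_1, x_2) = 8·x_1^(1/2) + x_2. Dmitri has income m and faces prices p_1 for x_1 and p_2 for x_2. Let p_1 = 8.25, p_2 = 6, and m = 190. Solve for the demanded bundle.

x_1* = 8.4628, x_2* = 20.0303

Utility is quasi-linear in x_2; the FOC for x_1 is 4/√x_1 = p_1/p_2.
Solve: √x_1 = 4·p_2/p_1, so x_1*(p_1,p_2) = (4·p_2/p_1)², and x_2* = (m − p_1·x_1*)/p_2.
Plugging in: x_1* = (4·6/8.25)² = 8.4628, x_2* = 20.0303.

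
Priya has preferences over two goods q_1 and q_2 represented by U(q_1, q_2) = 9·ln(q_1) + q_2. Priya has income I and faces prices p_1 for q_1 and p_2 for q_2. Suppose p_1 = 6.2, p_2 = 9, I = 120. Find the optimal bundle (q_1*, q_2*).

MU_q_1 = 9/q_1, MU_q_2 = 1. Tangency: 9/q_1 = p_1/p_2.
So q_1*(p_1,p_2) = 9·p_2/p_1, independent of income; and q_2* = (I − 9·p_2)/p_2.
At the given prices: q_1* = 9·9/6.2 = 13.0645, and q_2* = 4.3333.

q_1* = 13.0645, q_2* = 4.3333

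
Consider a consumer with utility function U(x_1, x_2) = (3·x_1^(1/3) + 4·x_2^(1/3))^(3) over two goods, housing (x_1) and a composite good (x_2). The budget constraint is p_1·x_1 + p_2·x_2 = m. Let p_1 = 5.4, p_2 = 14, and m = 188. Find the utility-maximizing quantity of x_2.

x_2* = 6.5639

From the CES first-order condition, (3/4)·(x_2/x_1)^(2/3) = p_1/p_2.
Hence x_2/x_1 = ((4/3)·p_1/p_2)^(1/(2/3)), i.e. raised to the 1.5 power.
Substitute x_2 = (x_2/x_1)·x_1 into the budget: x_1* = m/(p_1 + p_2·(x_2/x_1)).
Numerically x_2/x_1 = 0.368813, so x_1* = 188/(5.4 + 14·0.368813) = 17.7973 and x_2* = 0.368813·17.7973 = 6.5639.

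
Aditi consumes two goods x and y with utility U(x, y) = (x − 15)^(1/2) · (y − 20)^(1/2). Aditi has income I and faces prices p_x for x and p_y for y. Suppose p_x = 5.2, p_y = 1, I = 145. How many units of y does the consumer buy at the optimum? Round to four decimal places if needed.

This is Cobb-Douglas in (x−15, y−20): tangency gives 0.5·p_y·(y−20) = 0.5·p_x·(x−15).
After buying the subsistence bundle (15, 20), a share 0.5 of the remaining income goes to x: x* = 15 + 0.5·(I − 15p_x − 20p_y)/p_x.
Discretionary income = 145 − 15·5.2 − 20·1 = 47; y* = 20 + 0.5·47/1 = 43.5.

y* = 43.5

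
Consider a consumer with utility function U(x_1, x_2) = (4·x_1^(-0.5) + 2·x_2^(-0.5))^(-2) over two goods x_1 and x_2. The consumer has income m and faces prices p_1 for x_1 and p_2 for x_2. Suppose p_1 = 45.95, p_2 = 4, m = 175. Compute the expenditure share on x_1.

share on x_1 = 0.7817

With the ratio pinned down, the budget gives x_1* = m/(p_1 + p_2·(x_2/x_1)) and x_2* = (x_2/x_1)·x_1*.
Numerically x_2/x_1 = 3.207232, so x_1* = 175/(45.95 + 4·3.207232) = 2.9773 and x_2* = 3.207232·2.9773 = 9.5488.
Expenditure on x_1: 45.95·2.9773 = 136.805; share = 0.7817.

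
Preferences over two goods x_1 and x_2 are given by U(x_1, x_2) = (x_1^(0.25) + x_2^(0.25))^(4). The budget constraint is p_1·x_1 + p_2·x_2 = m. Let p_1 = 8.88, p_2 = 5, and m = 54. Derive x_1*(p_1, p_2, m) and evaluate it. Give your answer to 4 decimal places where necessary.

x_1* = 2.7504

From the CES first-order condition, (x_2/x_1)^(0.75) = p_1/p_2.
Solve for the ratio: x_2/x_1 = [p_1/p_2]^(4/3).
With the ratio pinned down, the budget gives x_1* = m/(p_1 + p_2·(x_2/x_1)) and x_2* = (x_2/x_1)·x_1*.
Numerically x_2/x_1 = 2.150753, so x_1* = 54/(8.88 + 5·2.150753) = 2.7504.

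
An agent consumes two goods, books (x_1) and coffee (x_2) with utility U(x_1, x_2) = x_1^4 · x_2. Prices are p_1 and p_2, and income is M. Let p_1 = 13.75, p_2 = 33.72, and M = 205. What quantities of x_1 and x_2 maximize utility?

x_1* = 11.9273, x_2* = 1.2159

The MRS is 4·x_2/x_1. Set MRS = p_1/p_2.
Rearranging, p_2·x_2 = (1/4)·p_1·x_1. Substituting into the budget gives p_1·x_1·(1 + (1/4)) = M.
Demand: x_1*(p_1,p_2,M) = 0.8·M/p_1 and x_2* = 0.2·M/p_2.
At p_1=13.75, p_2=33.72, M=205: x_1* = 0.8·205/13.75 = 11.9273, x_2* = 1.2159.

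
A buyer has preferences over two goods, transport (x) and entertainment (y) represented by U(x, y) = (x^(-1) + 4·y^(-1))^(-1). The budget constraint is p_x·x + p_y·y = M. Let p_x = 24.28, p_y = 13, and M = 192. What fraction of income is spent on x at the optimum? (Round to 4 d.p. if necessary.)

MRS = MU_x/MU_y = (1/4)·(y/x)^(2). Set equal to p_x/p_y.
Hence y/x = (4·p_x/p_y)^(1/(2)), i.e. raised to the 0.5 power.
With the ratio pinned down, the budget gives x* = M/(p_x + p_y·(y/x)) and y* = (y/x)·x*.
Numerically y/x = 2.733271, so x* = 192/(24.28 + 13·2.733271) = 3.21 and y* = 2.733271·3.21 = 8.7739.
Expenditure on x: 24.28·3.21 = 77.9395; share = 0.4059.

share on x = 0.4059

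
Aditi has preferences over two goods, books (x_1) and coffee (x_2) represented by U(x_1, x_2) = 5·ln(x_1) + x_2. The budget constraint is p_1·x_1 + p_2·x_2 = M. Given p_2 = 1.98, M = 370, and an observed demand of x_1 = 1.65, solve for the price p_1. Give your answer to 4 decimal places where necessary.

p_1 = 6

Set MRS = p_1/p_2: (5/x_1)/1 = p_1/p_2.
So x_1*(p_1,p_2) = 5·p_2/p_1, independent of income; and x_2* = (M − 5·p_2)/p_2.
Set x_1* = 1.65 in the demand function and solve for p_1: p_1 = 6.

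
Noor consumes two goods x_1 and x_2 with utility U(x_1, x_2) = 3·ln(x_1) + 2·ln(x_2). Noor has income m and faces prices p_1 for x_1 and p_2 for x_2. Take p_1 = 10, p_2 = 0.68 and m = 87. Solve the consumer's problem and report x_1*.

x_1* = 5.22

The MRS is (3/2)·x_2/x_1. Set MRS = p_1/p_2.
Rearranging, p_2·x_2 = (2/3)·p_1·x_1. Substituting into the budget gives p_1·x_1·(1 + (2/3)) = m.
Demand: x_1*(p_1,p_2,m) = 0.6·m/p_1 and x_2* = 0.4·m/p_2.
At p_1=10, p_2=0.68, m=87: x_1* = 0.6·87/10 = 5.22.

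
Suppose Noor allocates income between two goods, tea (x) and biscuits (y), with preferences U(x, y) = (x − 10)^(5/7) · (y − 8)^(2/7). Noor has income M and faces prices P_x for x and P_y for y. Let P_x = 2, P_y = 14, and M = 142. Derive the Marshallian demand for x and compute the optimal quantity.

x* = 13.5714

This is Cobb-Douglas in (x−10, y−8): tangency gives 5/7·P_y·(y−8) = 2/7·P_x·(x−10).
After buying the subsistence bundle (10, 8), a share 5/7 of the remaining income goes to x: x* = 10 + 5/7·(M − 10P_x − 8P_y)/P_x.
Discretionary income = 142 − 10·2 − 8·14 = 10; x* = 10 + 5/7·10/2 = 13.5714.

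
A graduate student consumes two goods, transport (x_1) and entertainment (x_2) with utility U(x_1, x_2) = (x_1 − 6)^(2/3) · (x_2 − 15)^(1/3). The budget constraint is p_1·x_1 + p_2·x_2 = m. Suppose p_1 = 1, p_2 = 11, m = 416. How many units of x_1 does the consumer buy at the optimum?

Discretionary income = 416 − 6·1 − 15·11 = 245; x_1* = 6 + 2/3·245/1 = 169.3333.

x_1* = 169.3333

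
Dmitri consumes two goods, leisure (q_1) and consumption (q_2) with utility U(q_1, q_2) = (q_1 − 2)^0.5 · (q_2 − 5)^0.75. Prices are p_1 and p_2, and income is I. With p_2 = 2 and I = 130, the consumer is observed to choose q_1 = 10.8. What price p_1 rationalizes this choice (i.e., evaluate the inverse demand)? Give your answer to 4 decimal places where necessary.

MRS = (2/3)·(q_2−5)/(q_1−2). Tangency with p_1/p_2 gives q_2−5 = (3/2)·(p_1/p_2)·(q_1−2).
After buying the subsistence bundle (2, 5), a share 0.4 of the remaining income goes to q_1: q_1* = 2 + 0.4·(I − 2p_1 − 5p_2)/p_1.
Set q_1* = 10.8 in the demand function and solve for p_1: p_1 = 5.

p_1 = 5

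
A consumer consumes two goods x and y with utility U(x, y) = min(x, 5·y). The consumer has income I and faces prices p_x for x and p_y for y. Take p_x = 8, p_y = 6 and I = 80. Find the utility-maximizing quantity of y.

y* = 1.7391

With perfect complements, no substitution: consume in ratio x:y = 5:1.
Budget: p_x·x + p_y·(1/5)·x = I, so (5·p_x + p_y)·x = 5·I.
Demand: x*(p_x,p_y,I) = 5·I/(5·p_x + p_y), y* = I/(5·p_x + p_y).
Here 5·8 + 6 = 46, giving y* = 1.7391.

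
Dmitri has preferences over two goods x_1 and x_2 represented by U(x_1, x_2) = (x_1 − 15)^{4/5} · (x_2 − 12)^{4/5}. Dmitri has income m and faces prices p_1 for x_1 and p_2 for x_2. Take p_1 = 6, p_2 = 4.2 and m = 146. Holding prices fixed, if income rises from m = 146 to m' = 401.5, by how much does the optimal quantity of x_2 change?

Δx_2* = 30.4167

MRS = (x_2−12)/(x_1−15). Tangency with p_1/p_2 gives x_2−12 = (p_1/p_2)·(x_1−15).
Substituting into the budget: x_1* = 15 + 0.5·(m − 15·p_1 − 12·p_2)/p_1, and x_2* = 12 + 0.5·(…)/p_2.
Discretionary income = 146 − 15·6 − 12·4.2 = 5.6; x_2* = 12 + 0.5·5.6/4.2 = 12.6667.
At m' = 401.5: x_2* = 43.0833. Change: 43.0833 − 12.6667 = 30.4167.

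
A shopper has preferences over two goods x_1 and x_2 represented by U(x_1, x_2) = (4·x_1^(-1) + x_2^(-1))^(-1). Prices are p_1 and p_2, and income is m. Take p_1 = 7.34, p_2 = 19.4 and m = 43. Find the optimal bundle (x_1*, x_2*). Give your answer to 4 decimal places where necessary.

x_1* = 3.2315, x_2* = 0.9939

From the CES first-order condition, 4·(x_2/x_1)^(2) = p_1/p_2.
Hence x_2/x_1 = ((1/4)·p_1/p_2)^(1/(2)), i.e. raised to the 0.5 power.
Substitute x_2 = (x_2/x_1)·x_1 into the budget: x_1* = m/(p_1 + p_2·(x_2/x_1)).
Numerically x_2/x_1 = 0.307551, so x_1* = 43/(7.34 + 19.4·0.307551) = 3.2315 and x_2* = 0.307551·3.2315 = 0.9939.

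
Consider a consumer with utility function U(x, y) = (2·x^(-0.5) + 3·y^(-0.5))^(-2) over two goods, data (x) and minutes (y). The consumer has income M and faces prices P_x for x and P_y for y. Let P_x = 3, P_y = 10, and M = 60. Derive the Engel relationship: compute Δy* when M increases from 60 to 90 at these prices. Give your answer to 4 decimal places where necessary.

Substitute y = (y/x)·x into the budget: x* = M/(P_x + P_y·(y/x)).
Numerically y/x = 0.58723, so x* = 60/(3 + 10·0.58723) = 6.7626 and y* = 0.58723·6.7626 = 3.9712.
At M' = 90: y* = 5.9568. Change: 5.9568 − 3.9712 = 1.9856.

Δy* = 1.9856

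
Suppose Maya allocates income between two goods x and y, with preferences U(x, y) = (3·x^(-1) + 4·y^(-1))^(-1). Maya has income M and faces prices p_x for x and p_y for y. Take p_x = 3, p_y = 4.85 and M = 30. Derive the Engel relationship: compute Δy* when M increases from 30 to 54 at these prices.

Δy* = 2.9436

MU_x ∝ 3·x^(-2), MU_y ∝ 4·y^(-2), so MRS = (3/4)·(y/x)^(2) = p_x/p_y.
Solve for the ratio: y/x = [(4/3)·p_x/p_y]^(0.5).
With the ratio pinned down, the budget gives x* = M/(p_x + p_y·(y/x)) and y* = (y/x)·x*.
Numerically y/x = 0.908153, so x* = 30/(3 + 4.85·0.908153) = 4.0516 and y* = 0.908153·4.0516 = 3.6794.
At M' = 54: y* = 6.623. Change: 6.623 − 3.6794 = 2.9436.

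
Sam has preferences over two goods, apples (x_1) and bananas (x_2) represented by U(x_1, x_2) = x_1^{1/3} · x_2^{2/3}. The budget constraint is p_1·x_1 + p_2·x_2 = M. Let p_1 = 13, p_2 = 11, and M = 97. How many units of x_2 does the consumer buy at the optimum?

The MRS is (1/2)·x_2/x_1. Set MRS = p_1/p_2.
Rearranging, p_2·x_2 = 2·p_1·x_1. Substituting into the budget gives p_1·x_1·(1 + 2) = M.
Demand: x_1*(p_1,p_2,M) = 1/3·M/p_1 and x_2* = 2/3·M/p_2.
At p_1=13, p_2=11, M=97: x_2* = 2/3·97/11 = 5.8788.

x_2* = 5.8788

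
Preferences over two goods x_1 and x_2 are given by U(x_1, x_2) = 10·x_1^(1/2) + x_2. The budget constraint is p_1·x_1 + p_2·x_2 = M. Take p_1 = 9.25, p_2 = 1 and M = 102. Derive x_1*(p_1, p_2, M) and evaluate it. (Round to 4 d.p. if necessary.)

MU_x_1 = 5/√x_1, MU_x_2 = 1. Tangency: 5/√x_1 = p_1/p_2.
Solve: √x_1 = 5·p_2/p_1, so x_1*(p_1,p_2) = (5·p_2/p_1)², and x_2* = (M − p_1·x_1*)/p_2.
Plugging in: x_1* = (5·1/9.25)² = 0.2922.

x_1* = 0.2922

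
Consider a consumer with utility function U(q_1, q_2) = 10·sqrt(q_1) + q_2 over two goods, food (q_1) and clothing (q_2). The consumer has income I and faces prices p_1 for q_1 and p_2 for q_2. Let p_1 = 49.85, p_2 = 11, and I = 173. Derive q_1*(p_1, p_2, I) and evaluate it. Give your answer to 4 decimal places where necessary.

Set MRS = p_1/p_2: 5·q_1^(−1/2) = p_1/p_2.
Thus q_1* = (5·p_2/p_1)² — independent of I — with the rest of income spent on q_2.
Plugging in: q_1* = (5·11/49.85)² = 1.2173.

q_1* = 1.2173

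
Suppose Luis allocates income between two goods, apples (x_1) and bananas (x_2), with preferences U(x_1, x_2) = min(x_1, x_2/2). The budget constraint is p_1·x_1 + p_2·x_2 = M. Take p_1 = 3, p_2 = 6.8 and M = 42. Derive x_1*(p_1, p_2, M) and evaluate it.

Here 3 + 2·6.8 = 16.6, giving x_1* = 2.5301.

x_1* = 2.5301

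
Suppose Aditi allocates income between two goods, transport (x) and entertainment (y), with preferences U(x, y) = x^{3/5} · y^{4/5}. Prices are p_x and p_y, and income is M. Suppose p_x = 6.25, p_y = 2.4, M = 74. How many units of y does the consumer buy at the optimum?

At p_x=6.25, p_y=2.4, M=74: y* = 4/7·74/2.4 = 17.619.

y* = 17.619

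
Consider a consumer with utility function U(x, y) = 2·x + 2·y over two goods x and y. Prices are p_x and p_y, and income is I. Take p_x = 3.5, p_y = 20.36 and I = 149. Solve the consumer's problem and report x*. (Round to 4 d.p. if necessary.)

x* = 42.5714

Perfect substitutes: compare marginal utility per dollar. 2/p_x vs 2/p_y → 0.5714 vs 0.0982.
x gives more utility per dollar, so spend all income on x: x* = I/p_x, y* = 0.
Numerically: x* = 42.5714, y* = 0.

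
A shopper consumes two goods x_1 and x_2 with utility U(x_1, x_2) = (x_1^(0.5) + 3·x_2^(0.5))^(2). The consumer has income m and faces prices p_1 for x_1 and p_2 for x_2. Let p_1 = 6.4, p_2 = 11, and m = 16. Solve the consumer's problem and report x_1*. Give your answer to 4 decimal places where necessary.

MU_x_1 ∝ x_1^(-0.5), MU_x_2 ∝ 3·x_2^(-0.5), so MRS = (1/3)·(x_2/x_1)^(0.5) = p_1/p_2.
Solve for the ratio: x_2/x_1 = [3·p_1/p_2]^(2).
With the ratio pinned down, the budget gives x_1* = m/(p_1 + p_2·(x_2/x_1)) and x_2* = (x_2/x_1)·x_1*.
Numerically x_2/x_1 = 3.046612, so x_1* = 16/(6.4 + 11·3.046612) = 0.4009.

x_1* = 0.4009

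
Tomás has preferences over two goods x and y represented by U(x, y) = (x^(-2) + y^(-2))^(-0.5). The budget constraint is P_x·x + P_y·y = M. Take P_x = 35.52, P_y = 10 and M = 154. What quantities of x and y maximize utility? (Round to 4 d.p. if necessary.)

x* = 3.0328, y* = 4.6274

Substitute y = (y/x)·x into the budget: x* = M/(P_x + P_y·(y/x)).
Numerically y/x = 1.525777, so x* = 154/(35.52 + 10·1.525777) = 3.0328 and y* = 1.525777·3.0328 = 4.6274.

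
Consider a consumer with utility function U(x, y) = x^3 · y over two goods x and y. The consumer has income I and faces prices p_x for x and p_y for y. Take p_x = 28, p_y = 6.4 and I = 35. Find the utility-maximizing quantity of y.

y* = 1.3672

MU_x/MU_y = (3·y)/(x); tangency sets this equal to p_x/p_y.
Rearranging, p_y·y = (1/3)·p_x·x. Substituting into the budget gives p_x·x·(1 + (1/3)) = I.
Demand: x*(p_x,p_y,I) = 0.75·I/p_x and y* = 0.25·I/p_y.
At p_x=28, p_y=6.4, I=35: y* = 0.25·35/6.4 = 1.3672.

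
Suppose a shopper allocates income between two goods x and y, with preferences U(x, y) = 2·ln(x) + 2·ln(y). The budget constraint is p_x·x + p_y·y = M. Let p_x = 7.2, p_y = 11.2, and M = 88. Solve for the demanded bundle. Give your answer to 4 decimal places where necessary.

MU_x/MU_y = (2·y)/(2·x); tangency sets this equal to p_x/p_y.
Rearranging, p_y·y = p_x·x. Substituting into the budget gives p_x·x·(1 + 1) = M.
Demand: x*(p_x,p_y,M) = 0.5·M/p_x and y* = 0.5·M/p_y.
At p_x=7.2, p_y=11.2, M=88: x* = 0.5·88/7.2 = 6.1111, y* = 3.9286.

x* = 6.1111, y* = 3.9286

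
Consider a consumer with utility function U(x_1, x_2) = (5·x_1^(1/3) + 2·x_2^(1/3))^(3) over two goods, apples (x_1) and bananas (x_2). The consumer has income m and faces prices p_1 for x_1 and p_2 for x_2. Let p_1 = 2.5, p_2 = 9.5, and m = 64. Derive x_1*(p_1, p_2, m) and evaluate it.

MU_x_1 ∝ 5·x_1^(-2/3), MU_x_2 ∝ 2·x_2^(-2/3), so MRS = (5/2)·(x_2/x_1)^(2/3) = p_1/p_2.
Solve for the ratio: x_2/x_1 = [(2/5)·p_1/p_2]^(1.5).
With the ratio pinned down, the budget gives x_1* = m/(p_1 + p_2·(x_2/x_1)) and x_2* = (x_2/x_1)·x_1*.
Numerically x_2/x_1 = 0.034152, so x_1* = 64/(2.5 + 9.5·0.034152) = 22.6593.

x_1* = 22.6593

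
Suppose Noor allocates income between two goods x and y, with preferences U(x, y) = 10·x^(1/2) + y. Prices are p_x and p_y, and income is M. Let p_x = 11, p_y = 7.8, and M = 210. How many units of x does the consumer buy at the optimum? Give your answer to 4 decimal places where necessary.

x* = 12.5702

Set MRS = p_x/p_y: 5·x^(−1/2) = p_x/p_y.
Thus x* = (5·p_y/p_x)² — independent of M — with the rest of income spent on y.
Plugging in: x* = (5·7.8/11)² = 12.5702.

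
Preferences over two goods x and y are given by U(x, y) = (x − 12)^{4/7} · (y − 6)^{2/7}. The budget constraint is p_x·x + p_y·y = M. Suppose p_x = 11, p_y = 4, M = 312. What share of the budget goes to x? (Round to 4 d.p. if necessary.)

MRS = 2·(y−6)/(x−12). Tangency with p_x/p_y gives y−6 = (1/2)·(p_x/p_y)·(x−12).
Substituting into the budget: x* = 12 + 2/3·(M − 12·p_x − 6·p_y)/p_x, and y* = 6 + 1/3·(…)/p_y.
Discretionary income = 312 − 12·11 − 6·4 = 156; x* = 12 + 2/3·156/11 = 21.4545; y* = 6 + 1/3·156/4 = 19.
Expenditure on x: 11·21.4545 = 236; share = 0.7564.

share on x = 0.7564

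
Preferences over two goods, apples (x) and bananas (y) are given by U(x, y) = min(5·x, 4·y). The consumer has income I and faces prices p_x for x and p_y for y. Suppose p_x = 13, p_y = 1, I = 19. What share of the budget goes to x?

With perfect complements, no substitution: consume in ratio x:y = 4:5.
Budget: p_x·x + p_y·(5/4)·x = I, so (4·p_x + 5·p_y)·x = 4·I.
Demand: x*(p_x,p_y,I) = 4·I/(4·p_x + 5·p_y), y* = 5·I/(4·p_x + 5·p_y).
Here 4·13 + 5·1 = 57, giving x* = 1.3333 and y* = 1.6667.
Expenditure on x: 13·1.3333 = 17.3333; share = 0.9123.

share on x = 0.9123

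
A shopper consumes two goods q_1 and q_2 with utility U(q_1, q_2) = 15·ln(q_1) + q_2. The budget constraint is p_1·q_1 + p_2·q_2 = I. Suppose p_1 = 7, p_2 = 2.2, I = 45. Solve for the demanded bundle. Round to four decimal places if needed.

Set MRS = p_1/p_2: (15/q_1)/1 = p_1/p_2.
So q_1*(p_1,p_2) = 15·p_2/p_1, independent of income; and q_2* = (I − 15·p_2)/p_2.
At the given prices: q_1* = 15·2.2/7 = 4.7143, and q_2* = 5.4545.

q_1* = 4.7143, q_2* = 5.4545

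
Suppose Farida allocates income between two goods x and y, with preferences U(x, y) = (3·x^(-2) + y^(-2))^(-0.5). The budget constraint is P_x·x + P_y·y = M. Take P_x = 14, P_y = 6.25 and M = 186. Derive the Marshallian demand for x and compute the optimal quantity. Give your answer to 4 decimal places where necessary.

MRS = MU_x/MU_y = 3·(y/x)^(3). Set equal to P_x/P_y.
Hence y/x = ((1/3)·P_x/P_y)^(1/(3)), i.e. raised to the 1/3 power.
Substitute y = (y/x)·x into the budget: x* = M/(P_x + P_y·(y/x)).
Numerically y/x = 0.907212, so x* = 186/(14 + 6.25·0.907212) = 9.456.

x* = 9.456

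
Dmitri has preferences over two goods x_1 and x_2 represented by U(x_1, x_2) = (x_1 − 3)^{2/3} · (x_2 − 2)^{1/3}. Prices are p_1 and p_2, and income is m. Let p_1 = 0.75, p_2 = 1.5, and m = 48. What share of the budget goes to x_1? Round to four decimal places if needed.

share on x_1 = 0.6406

Let x_1' = x_1−3, x_2' = x_2−2. MRS = 2·x_2'/x_1' = p_1/p_2.
After buying the subsistence bundle (3, 2), a share 2/3 of the remaining income goes to x_1: x_1* = 3 + 2/3·(m − 3p_1 − 2p_2)/p_1.
Discretionary income = 48 − 3·0.75 − 2·1.5 = 42.75; x_1* = 3 + 2/3·42.75/0.75 = 41; x_2* = 2 + 1/3·42.75/1.5 = 11.5.
Expenditure on x_1: 0.75·41 = 30.75; share = 0.6406.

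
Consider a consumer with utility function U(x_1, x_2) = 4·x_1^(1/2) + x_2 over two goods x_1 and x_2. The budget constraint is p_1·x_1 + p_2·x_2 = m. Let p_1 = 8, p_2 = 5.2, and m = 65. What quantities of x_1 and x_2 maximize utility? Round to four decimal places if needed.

Solve: √x_1 = 2·p_2/p_1, so x_1*(p_1,p_2) = (2·p_2/p_1)², and x_2* = (m − p_1·x_1*)/p_2.
Plugging in: x_1* = (2·5.2/8)² = 1.69, x_2* = 9.9.

x_1* = 1.69, x_2* = 9.9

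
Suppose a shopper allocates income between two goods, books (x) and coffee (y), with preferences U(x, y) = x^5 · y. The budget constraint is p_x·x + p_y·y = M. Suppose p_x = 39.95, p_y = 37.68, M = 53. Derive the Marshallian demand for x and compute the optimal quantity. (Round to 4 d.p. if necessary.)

x* = 1.1055

The MRS is 5·y/x. Set MRS = p_x/p_y.
Rearranging, p_y·y = (1/5)·p_x·x. Substituting into the budget gives p_x·x·(1 + (1/5)) = M.
Demand: x*(p_x,p_y,M) = 5/6·M/p_x and y* = 1/6·M/p_y.
At p_x=39.95, p_y=37.68, M=53: x* = 5/6·53/39.95 = 1.1055.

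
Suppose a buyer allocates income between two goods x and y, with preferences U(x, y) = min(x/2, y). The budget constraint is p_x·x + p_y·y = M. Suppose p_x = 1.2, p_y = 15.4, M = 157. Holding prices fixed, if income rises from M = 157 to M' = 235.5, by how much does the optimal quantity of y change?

Δy* = 4.4101

Here 2·1.2 + 15.4 = 17.8, giving y* = 8.8202.
At M' = 235.5: y* = 13.2303. Change: 13.2303 − 8.8202 = 4.4101.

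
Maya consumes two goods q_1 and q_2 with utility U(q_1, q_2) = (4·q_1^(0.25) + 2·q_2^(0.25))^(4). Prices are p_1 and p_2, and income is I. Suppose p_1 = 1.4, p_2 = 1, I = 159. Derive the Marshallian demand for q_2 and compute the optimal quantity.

MU_q_1 ∝ 4·q_1^(-0.75), MU_q_2 ∝ 2·q_2^(-0.75), so MRS = 2·(q_2/q_1)^(0.75) = p_1/p_2.
Hence q_2/q_1 = ((1/2)·p_1/p_2)^(1/(0.75)), i.e. raised to the 4/3 power.
With the ratio pinned down, the budget gives q_1* = I/(p_1 + p_2·(q_2/q_1)) and q_2* = (q_2/q_1)·q_1*.
Numerically q_2/q_1 = 0.621533, so q_1* = 159/(1.4 + 1·0.621533) = 78.6532 and q_2* = 0.621533·78.6532 = 48.8855.

q_2* = 48.8855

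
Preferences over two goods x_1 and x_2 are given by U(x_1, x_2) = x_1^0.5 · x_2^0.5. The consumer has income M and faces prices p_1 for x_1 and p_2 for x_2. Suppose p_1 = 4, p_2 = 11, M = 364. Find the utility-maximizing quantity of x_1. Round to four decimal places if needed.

The MRS is x_2/x_1. Set MRS = p_1/p_2.
Rearranging, p_2·x_2 = p_1·x_1. Substituting into the budget gives p_1·x_1·(1 + 1) = M.
Demand: x_1*(p_1,p_2,M) = 0.5·M/p_1 and x_2* = 0.5·M/p_2.
At p_1=4, p_2=11, M=364: x_1* = 0.5·364/4 = 45.5.

x_1* = 45.5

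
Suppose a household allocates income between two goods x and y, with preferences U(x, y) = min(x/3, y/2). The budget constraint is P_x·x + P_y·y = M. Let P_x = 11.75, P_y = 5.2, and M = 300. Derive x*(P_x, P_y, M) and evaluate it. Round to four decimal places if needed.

x* = 19.7152

With perfect complements, no substitution: consume in ratio x:y = 3:2.
Budget: P_x·x + P_y·(2/3)·x = M, so (3·P_x + 2·P_y)·x = 3·M.
Demand: x*(P_x,P_y,M) = 3·M/(3·P_x + 2·P_y), y* = 2·M/(3·P_x + 2·P_y).
Here 3·11.75 + 2·5.2 = 45.65, giving x* = 19.7152.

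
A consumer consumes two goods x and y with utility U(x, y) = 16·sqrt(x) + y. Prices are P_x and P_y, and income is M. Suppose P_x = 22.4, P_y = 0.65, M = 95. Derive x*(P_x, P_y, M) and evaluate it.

Thus x* = (8·P_y/P_x)² — independent of M — with the rest of income spent on y.
Plugging in: x* = (8·0.65/22.4)² = 0.0539.

x* = 0.0539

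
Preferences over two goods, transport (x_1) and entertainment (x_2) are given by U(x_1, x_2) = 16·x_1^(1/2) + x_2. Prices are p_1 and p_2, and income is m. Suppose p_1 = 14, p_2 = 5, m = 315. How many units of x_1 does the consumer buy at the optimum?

Utility is quasi-linear in x_2; the FOC for x_1 is 8/√x_1 = p_1/p_2.
Thus x_1* = (8·p_2/p_1)² — independent of m — with the rest of income spent on x_2.
Plugging in: x_1* = (8·5/14)² = 8.1633.

x_1* = 8.1633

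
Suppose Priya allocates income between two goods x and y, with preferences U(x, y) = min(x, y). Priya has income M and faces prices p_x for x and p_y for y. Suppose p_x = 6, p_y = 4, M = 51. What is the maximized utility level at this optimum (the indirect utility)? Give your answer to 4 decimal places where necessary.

Demand: x*(p_x,p_y,M) = M/(p_x + p_y), y* = M/(p_x + p_y).
Here 6 + 4 = 10, giving x* = 5.1 and y* = 5.1.
Utility at the optimum: U(5.1, 5.1) = 5.1.

V = 5.1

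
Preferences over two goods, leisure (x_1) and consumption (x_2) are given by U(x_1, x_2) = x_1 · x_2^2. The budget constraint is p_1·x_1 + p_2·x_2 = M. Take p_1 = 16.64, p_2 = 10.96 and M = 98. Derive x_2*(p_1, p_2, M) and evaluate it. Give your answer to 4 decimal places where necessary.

MU_x_1/MU_x_2 = (x_2)/(2·x_1); tangency sets this equal to p_1/p_2.
So p_2·x_2 = 2·p_1·x_1; combined with the budget, a share 1/3 of income goes to x_1.
Demand: x_1*(p_1,p_2,M) = 1/3·M/p_1 and x_2* = 2/3·M/p_2.
At p_1=16.64, p_2=10.96, M=98: x_2* = 2/3·98/10.96 = 5.9611.

x_2* = 5.9611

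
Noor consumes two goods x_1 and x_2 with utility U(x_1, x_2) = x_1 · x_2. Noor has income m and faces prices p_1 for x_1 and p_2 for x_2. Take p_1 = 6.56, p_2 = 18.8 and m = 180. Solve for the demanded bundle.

x_1* = 13.7195, x_2* = 4.7872

The MRS is x_2/x_1. Set MRS = p_1/p_2.
So p_2·x_2 = p_1·x_1; combined with the budget, a share 0.5 of income goes to x_1.
Demand: x_1*(p_1,p_2,m) = 0.5·m/p_1 and x_2* = 0.5·m/p_2.
At p_1=6.56, p_2=18.8, m=180: x_1* = 0.5·180/6.56 = 13.7195, x_2* = 4.7872.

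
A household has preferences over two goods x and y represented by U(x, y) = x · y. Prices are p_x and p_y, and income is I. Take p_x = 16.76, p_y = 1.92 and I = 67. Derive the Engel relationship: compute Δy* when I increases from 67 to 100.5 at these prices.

Δy* = 8.724

Tangency: MRS = y/x = p_x/p_y.
So p_y·y = p_x·x; combined with the budget, a share 0.5 of income goes to x.
Demand: x*(p_x,p_y,I) = 0.5·I/p_x and y* = 0.5·I/p_y.
At p_x=16.76, p_y=1.92, I=67: y* = 0.5·67/1.92 = 17.4479.
At I' = 100.5: y* = 26.1719. Change: 26.1719 − 17.4479 = 8.724.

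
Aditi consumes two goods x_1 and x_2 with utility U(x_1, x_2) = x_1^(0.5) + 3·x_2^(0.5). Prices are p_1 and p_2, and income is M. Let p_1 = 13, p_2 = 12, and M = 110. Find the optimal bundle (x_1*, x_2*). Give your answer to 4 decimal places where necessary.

x_1* = 0.7871, x_2* = 8.314

From the CES first-order condition, (1/3)·(x_2/x_1)^(0.5) = p_1/p_2.
Solve for the ratio: x_2/x_1 = [3·p_1/p_2]^(2).
With the ratio pinned down, the budget gives x_1* = M/(p_1 + p_2·(x_2/x_1)) and x_2* = (x_2/x_1)·x_1*.
Numerically x_2/x_1 = 10.5625, so x_1* = 110/(13 + 12·10.5625) = 0.7871 and x_2* = 10.5625·0.7871 = 8.314.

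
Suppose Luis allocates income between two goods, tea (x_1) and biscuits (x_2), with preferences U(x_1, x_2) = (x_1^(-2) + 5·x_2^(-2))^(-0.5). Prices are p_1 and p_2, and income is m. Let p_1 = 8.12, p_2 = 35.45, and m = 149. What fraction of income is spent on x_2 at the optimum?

Numerically x_2/x_1 = 1.046253, so x_1* = 149/(8.12 + 35.45·1.046253) = 3.2958 and x_2* = 1.046253·3.2958 = 3.4482.
Expenditure on x_2: 35.45·3.4482 = 122.2385; share = 0.8204.

share on x_2 = 0.8204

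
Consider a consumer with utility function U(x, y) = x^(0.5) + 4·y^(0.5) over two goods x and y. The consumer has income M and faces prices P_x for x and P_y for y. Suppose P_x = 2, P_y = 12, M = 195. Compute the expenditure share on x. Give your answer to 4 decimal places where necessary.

share on x = 0.2727

MU_x ∝ x^(-0.5), MU_y ∝ 4·y^(-0.5), so MRS = (1/4)·(y/x)^(0.5) = P_x/P_y.
Hence y/x = (4·P_x/P_y)^(1/(0.5)), i.e. raised to the 2 power.
Substitute y = (y/x)·x into the budget: x* = M/(P_x + P_y·(y/x)).
Numerically y/x = 0.444444, so x* = 195/(2 + 12·0.444444) = 26.5909 and y* = 0.444444·26.5909 = 11.8182.
Expenditure on x: 2·26.5909 = 53.1818; share = 0.2727.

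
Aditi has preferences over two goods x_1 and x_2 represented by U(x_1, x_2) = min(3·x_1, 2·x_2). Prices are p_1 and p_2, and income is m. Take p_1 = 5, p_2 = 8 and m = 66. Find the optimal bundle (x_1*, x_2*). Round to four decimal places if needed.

Leontief preferences: the optimum is at the kink where x_1/2 = x_2/3, i.e. x_2 = (3/2)·x_1.
Budget: p_1·x_1 + p_2·(3/2)·x_1 = m, so (2·p_1 + 3·p_2)·x_1 = 2·m.
Demand: x_1*(p_1,p_2,m) = 2·m/(2·p_1 + 3·p_2), x_2* = 3·m/(2·p_1 + 3·p_2).
Here 2·5 + 3·8 = 34, giving x_1* = 3.8824 and x_2* = 5.8235.

x_1* = 3.8824, x_2* = 5.8235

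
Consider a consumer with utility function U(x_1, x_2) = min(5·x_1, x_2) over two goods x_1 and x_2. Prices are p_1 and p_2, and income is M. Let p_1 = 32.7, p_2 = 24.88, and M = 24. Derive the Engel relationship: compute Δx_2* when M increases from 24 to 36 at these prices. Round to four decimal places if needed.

Δx_2* = 0.3819

With perfect complements, no substitution: consume in ratio x_1:x_2 = 1:5.
Budget: p_1·x_1 + p_2·5·x_1 = M, so (p_1 + 5·p_2)·x_1 = M.
Demand: x_1*(p_1,p_2,M) = M/(p_1 + 5·p_2), x_2* = 5·M/(p_1 + 5·p_2).
Here 32.7 + 5·24.88 = 157.1, giving x_2* = 0.7638.
At M' = 36: x_2* = 1.1458. Change: 1.1458 − 0.7638 = 0.3819.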